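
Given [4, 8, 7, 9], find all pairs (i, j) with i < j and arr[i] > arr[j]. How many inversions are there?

Finding inversions in [4, 8, 7, 9]:

(1, 2): arr[1]=8 > arr[2]=7

Total inversions: 1

The array has 1 inversion(s): (1,2). Each pair (i,j) satisfies i < j and arr[i] > arr[j].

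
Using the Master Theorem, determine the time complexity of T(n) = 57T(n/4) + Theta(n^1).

Master Theorem for T(n) = 57T(n/4) + O(n^1):

a = 57, b = 4, c = 1
log_b(a) = log_4(57) = 2.9164

Case 1: c = 1 < log_4(57) = 2.9164
T(n) = O(n^(log_4 57))

For T(n) = 57T(n/4) + O(n^1): log_4(57) = 2.9164. This is Case 1 of the Master Theorem (c < log_b(a), work dominated by leaves), giving O(n^(log_4 57)).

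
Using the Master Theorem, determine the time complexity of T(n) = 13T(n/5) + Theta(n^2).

Master Theorem for T(n) = 13T(n/5) + O(n^2):

a = 13, b = 5, c = 2
log_b(a) = log_5(13) = 1.5937

Case 3: c = 2 > log_5(13) = 1.5937
T(n) = O(n^2) = O(n^2)

For T(n) = 13T(n/5) + O(n^2): log_5(13) = 1.5937. This is Case 3 of the Master Theorem (c > log_b(a), work dominated by root), giving O(n^2).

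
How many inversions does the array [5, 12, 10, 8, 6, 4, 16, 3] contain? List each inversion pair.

Finding inversions in [5, 12, 10, 8, 6, 4, 16, 3]:

(0, 5): arr[0]=5 > arr[5]=4
(0, 7): arr[0]=5 > arr[7]=3
(1, 2): arr[1]=12 > arr[2]=10
(1, 3): arr[1]=12 > arr[3]=8
(1, 4): arr[1]=12 > arr[4]=6
(1, 5): arr[1]=12 > arr[5]=4
(1, 7): arr[1]=12 > arr[7]=3
(2, 3): arr[2]=10 > arr[3]=8
(2, 4): arr[2]=10 > arr[4]=6
(2, 5): arr[2]=10 > arr[5]=4
(2, 7): arr[2]=10 > arr[7]=3
(3, 4): arr[3]=8 > arr[4]=6
(3, 5): arr[3]=8 > arr[5]=4
(3, 7): arr[3]=8 > arr[7]=3
(4, 5): arr[4]=6 > arr[5]=4
(4, 7): arr[4]=6 > arr[7]=3
(5, 7): arr[5]=4 > arr[7]=3
(6, 7): arr[6]=16 > arr[7]=3

Total inversions: 18

The array has 18 inversion(s): (0,5), (0,7), (1,2), (1,3), (1,4), (1,5), (1,7), (2,3), (2,4), (2,5), (2,7), (3,4), (3,5), (3,7), (4,5), (4,7), (5,7), (6,7). Each pair (i,j) satisfies i < j and arr[i] > arr[j].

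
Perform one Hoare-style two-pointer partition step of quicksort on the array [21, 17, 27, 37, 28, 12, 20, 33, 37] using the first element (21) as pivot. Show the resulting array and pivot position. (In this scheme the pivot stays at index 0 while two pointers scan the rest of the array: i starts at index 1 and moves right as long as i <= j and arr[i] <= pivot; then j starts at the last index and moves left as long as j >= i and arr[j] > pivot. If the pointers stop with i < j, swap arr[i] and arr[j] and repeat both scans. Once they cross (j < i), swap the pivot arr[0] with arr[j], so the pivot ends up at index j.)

Hoare-style two-pointer partition with pivot = 21:

Initial array: [21, 17, 27, 37, 28, 12, 20, 33, 37]

Pointers start at i = 1, j = 8.
i stops at index 2 (arr[2]=27 > 21), j stops at index 6 (arr[6]=20 <= 21): swap arr[2] and arr[6], array becomes [21, 17, 20, 37, 28, 12, 27, 33, 37]
i stops at index 3 (arr[3]=37 > 21), j stops at index 5 (arr[5]=12 <= 21): swap arr[3] and arr[5], array becomes [21, 17, 20, 12, 28, 37, 27, 33, 37]
i ends at 4, j ends at 3: the pointers have crossed (j < i), so scanning stops.

Swap pivot arr[0] with arr[3] to place pivot at position 3: [12, 17, 20, 21, 28, 37, 27, 33, 37]
Pivot position: 3

After partitioning with pivot 21, the array becomes [12, 17, 20, 21, 28, 37, 27, 33, 37]. The pivot is placed at index 3. All elements to the left of the pivot are <= 21, and all elements to the right are > 21.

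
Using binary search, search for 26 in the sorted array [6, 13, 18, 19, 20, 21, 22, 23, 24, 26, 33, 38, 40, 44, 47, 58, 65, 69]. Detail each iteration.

Binary search for 26 in [6, 13, 18, 19, 20, 21, 22, 23, 24, 26, 33, 38, 40, 44, 47, 58, 65, 69]:

lo=0, hi=17, mid=8, arr[mid]=24 -> 24 < 26, search right half
lo=9, hi=17, mid=13, arr[mid]=44 -> 44 > 26, search left half
lo=9, hi=12, mid=10, arr[mid]=33 -> 33 > 26, search left half
lo=9, hi=9, mid=9, arr[mid]=26 -> Found target at index 9!

Binary search finds 26 at index 9 after 4 comparisons. The search repeatedly halves the search space by comparing with the middle element.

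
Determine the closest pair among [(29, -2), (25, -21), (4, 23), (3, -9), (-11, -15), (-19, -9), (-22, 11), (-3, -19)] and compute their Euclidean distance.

Computing all pairwise distances among 8 points:

d((29, -2), (25, -21)) = 19.4165
d((29, -2), (4, 23)) = 35.3553
d((29, -2), (3, -9)) = 26.9258
d((29, -2), (-11, -15)) = 42.0595
d((29, -2), (-19, -9)) = 48.5077
d((29, -2), (-22, 11)) = 52.6308
d((29, -2), (-3, -19)) = 36.2353
d((25, -21), (4, 23)) = 48.7545
d((25, -21), (3, -9)) = 25.0599
d((25, -21), (-11, -15)) = 36.4966
d((25, -21), (-19, -9)) = 45.607
d((25, -21), (-22, 11)) = 56.8595
d((25, -21), (-3, -19)) = 28.0713
d((4, 23), (3, -9)) = 32.0156
d((4, 23), (-11, -15)) = 40.8534
d((4, 23), (-19, -9)) = 39.4081
d((4, 23), (-22, 11)) = 28.6356
d((4, 23), (-3, -19)) = 42.5793
d((3, -9), (-11, -15)) = 15.2315
d((3, -9), (-19, -9)) = 22.0
d((3, -9), (-22, 11)) = 32.0156
d((3, -9), (-3, -19)) = 11.6619
d((-11, -15), (-19, -9)) = 10.0
d((-11, -15), (-22, 11)) = 28.2312
d((-11, -15), (-3, -19)) = 8.9443 <-- minimum
d((-19, -9), (-22, 11)) = 20.2237
d((-19, -9), (-3, -19)) = 18.868
d((-22, 11), (-3, -19)) = 35.5106

Closest pair: (-11, -15) and (-3, -19) with distance 8.9443

The closest pair is (-11, -15) and (-3, -19) with Euclidean distance 8.9443. For 8 points, brute-force pairwise comparison is shown above. For large n, the divide-and-conquer algorithm (sort by x, recurse on halves, check the dividing strip) achieves O(n log n).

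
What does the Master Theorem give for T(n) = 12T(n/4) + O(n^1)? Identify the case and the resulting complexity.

Master Theorem for T(n) = 12T(n/4) + O(n^1):

a = 12, b = 4, c = 1
log_b(a) = log_4(12) = 1.7925

Case 1: c = 1 < log_4(12) = 1.7925
T(n) = O(n^(log_4 12))

For T(n) = 12T(n/4) + O(n^1): log_4(12) = 1.7925. This is Case 1 of the Master Theorem (c < log_b(a), work dominated by leaves), giving O(n^(log_4 12)).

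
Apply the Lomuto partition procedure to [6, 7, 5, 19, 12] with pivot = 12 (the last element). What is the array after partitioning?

Lomuto partition with pivot = 12:

Initial array: [6, 7, 5, 19, 12]

arr[0]=6 <= 12: swap with position 0, array becomes [6, 7, 5, 19, 12]
arr[1]=7 <= 12: swap with position 1, array becomes [6, 7, 5, 19, 12]
arr[2]=5 <= 12: swap with position 2, array becomes [6, 7, 5, 19, 12]
arr[3]=19 > 12: no swap

Place pivot at position 3: [6, 7, 5, 12, 19]
Pivot position: 3

After partitioning with pivot 12, the array becomes [6, 7, 5, 12, 19]. The pivot is placed at index 3. All elements to the left of the pivot are <= 12, and all elements to the right are > 12.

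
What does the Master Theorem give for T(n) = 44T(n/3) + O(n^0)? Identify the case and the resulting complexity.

Master Theorem for T(n) = 44T(n/3) + O(n^0):

a = 44, b = 3, c = 0
log_b(a) = log_3(44) = 3.4445

Case 1: c = 0 < log_3(44) = 3.4445
T(n) = O(n^(log_3 44))

For T(n) = 44T(n/3) + O(n^0): log_3(44) = 3.4445. This is Case 1 of the Master Theorem (c < log_b(a), work dominated by leaves), giving O(n^(log_3 44)).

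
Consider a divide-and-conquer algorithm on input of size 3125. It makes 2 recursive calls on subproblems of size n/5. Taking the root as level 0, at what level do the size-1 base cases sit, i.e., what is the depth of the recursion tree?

For divide and conquer with division factor 5:

Problem sizes at each level:
Level 0: 3125
Level 1: 625
Level 2: 125
Level 3: 25
Level 4: 5
Level 5: 1

The root is level 0 and the size-1 base case is level 5 (the tree spans levels 0 through 5, i.e. 6 levels counting the root), so the depth is the number of divisions: log_5(3125) = 5

The recursion tree depth is log_5(3125) = 5. At each level, the problem size is divided by 5, so it takes 5 divisions to reduce to a base case of size 1. The algorithm makes 2 recursive calls at each level.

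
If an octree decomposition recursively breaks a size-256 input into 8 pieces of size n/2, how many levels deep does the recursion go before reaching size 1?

For divide and conquer with division factor 2:

Problem sizes at each level:
Level 0: 256
Level 1: 128
Level 2: 64
Level 3: 32
Level 4: 16
Level 5: 8
Level 6: 4
Level 7: 2
Level 8: 1

The root is level 0 and the size-1 base case is level 8 (the tree spans levels 0 through 8, i.e. 9 levels counting the root), so the depth is the number of divisions: log_2(256) = 8

The recursion tree depth is log_2(256) = 8. At each level, the problem size is divided by 2, so it takes 8 divisions to reduce to a base case of size 1. The algorithm makes 8 recursive calls at each level.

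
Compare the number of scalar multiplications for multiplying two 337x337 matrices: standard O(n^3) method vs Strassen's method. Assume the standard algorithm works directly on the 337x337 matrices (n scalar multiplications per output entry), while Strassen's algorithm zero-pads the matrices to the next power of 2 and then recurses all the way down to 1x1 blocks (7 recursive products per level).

Matrix multiplication for 337x337 matrices:

Strassen's algorithm requires power-of-2 dimensions. Pad 337x337 to 512x512 (next power of 2).

Standard algorithm: 337^3 = 38272753 multiplications
Strassen's algorithm: 7^(log2(512)) = 7^9 = 40353607 multiplications
Difference: 38272753 - 40353607 = -2080854 (Strassen uses MORE here due to padding overhead — for small or just-over-power-of-2 n, padding can outweigh the per-level savings)

Standard: 38272753 multiplications (337^3). Strassen: 40353607 multiplications (7^9, after padding to 512x512). Strassen reduces 8 recursive multiplications to 7 at each level.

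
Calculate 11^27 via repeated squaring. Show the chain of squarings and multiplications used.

Computing 11^27 by squaring (build up from 11^1; each line after the first costs one multiplication):

11^1 = 11
11^2 = (11^1)^2 = 11^2 = 121
11^3 = 11 * 11^2 = 11 * 121 = 1331
11^6 = (11^3)^2 = 1331^2 = 1771561
11^12 = (11^6)^2 = 1771561^2 = 3138428376721
11^13 = 11 * 11^12 = 11 * 3138428376721 = 34522712143931
11^26 = (11^13)^2 = 34522712143931^2 = 1191817653772720942460132761
11^27 = 11 * 11^26 = 11 * 1191817653772720942460132761 = 13109994191499930367061460371

Result: 13109994191499930367061460371
Multiplications needed: 7 (7 lines after 11^1)

11^27 = 13109994191499930367061460371. Using exponentiation by squaring, this requires 7 multiplications. The key idea: if the exponent is even, square the half-power; if odd, multiply by the base once.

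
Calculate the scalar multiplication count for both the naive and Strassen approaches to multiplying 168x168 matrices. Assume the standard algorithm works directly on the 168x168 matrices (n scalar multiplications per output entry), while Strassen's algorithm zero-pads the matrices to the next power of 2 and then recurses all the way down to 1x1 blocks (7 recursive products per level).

Matrix multiplication for 168x168 matrices:

Strassen's algorithm requires power-of-2 dimensions. Pad 168x168 to 256x256 (next power of 2).

Standard algorithm: 168^3 = 4741632 multiplications
Strassen's algorithm: 7^(log2(256)) = 7^8 = 5764801 multiplications
Difference: 4741632 - 5764801 = -1023169 (Strassen uses MORE here due to padding overhead — for small or just-over-power-of-2 n, padding can outweigh the per-level savings)

Standard: 4741632 multiplications (168^3). Strassen: 5764801 multiplications (7^8, after padding to 256x256). Strassen reduces 8 recursive multiplications to 7 at each level.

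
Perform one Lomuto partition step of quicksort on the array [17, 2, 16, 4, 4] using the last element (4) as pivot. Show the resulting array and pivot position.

Lomuto partition with pivot = 4:

Initial array: [17, 2, 16, 4, 4]

arr[0]=17 > 4: no swap
arr[1]=2 <= 4: swap with position 0, array becomes [2, 17, 16, 4, 4]
arr[2]=16 > 4: no swap
arr[3]=4 <= 4: swap with position 1, array becomes [2, 4, 16, 17, 4]

Place pivot at position 2: [2, 4, 4, 17, 16]
Pivot position: 2

After partitioning with pivot 4, the array becomes [2, 4, 4, 17, 16]. The pivot is placed at index 2. All elements to the left of the pivot are <= 4, and all elements to the right are > 4.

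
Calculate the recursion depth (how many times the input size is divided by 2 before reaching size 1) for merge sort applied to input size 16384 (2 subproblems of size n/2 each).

For divide and conquer with division factor 2:

Problem sizes at each level:
Level 0: 16384
Level 1: 8192
Level 2: 4096
Level 3: 2048
Level 4: 1024
Level 5: 512
Level 6: 256
Level 7: 128
Level 8: 64
Level 9: 32
Level 10: 16
Level 11: 8
Level 12: 4
Level 13: 2
Level 14: 1

The root is level 0 and the size-1 base case is level 14 (the tree spans levels 0 through 14, i.e. 15 levels counting the root), so the depth is the number of divisions: log_2(16384) = 14

The recursion tree depth is log_2(16384) = 14. At each level, the problem size is divided by 2, so it takes 14 divisions to reduce to a base case of size 1. The algorithm makes 2 recursive calls at each level.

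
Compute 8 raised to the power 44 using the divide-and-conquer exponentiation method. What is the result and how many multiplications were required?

Computing 8^44 by squaring (build up from 8^1; each line after the first costs one multiplication):

8^1 = 8
8^2 = (8^1)^2 = 8^2 = 64
8^4 = (8^2)^2 = 64^2 = 4096
8^5 = 8 * 8^4 = 8 * 4096 = 32768
8^10 = (8^5)^2 = 32768^2 = 1073741824
8^11 = 8 * 8^10 = 8 * 1073741824 = 8589934592
8^22 = (8^11)^2 = 8589934592^2 = 73786976294838206464
8^44 = (8^22)^2 = 73786976294838206464^2 = 5444517870735015415413993718908291383296

Result: 5444517870735015415413993718908291383296
Multiplications needed: 7 (7 lines after 8^1)

8^44 = 5444517870735015415413993718908291383296. Using exponentiation by squaring, this requires 7 multiplications. The key idea: if the exponent is even, square the half-power; if odd, multiply by the base once.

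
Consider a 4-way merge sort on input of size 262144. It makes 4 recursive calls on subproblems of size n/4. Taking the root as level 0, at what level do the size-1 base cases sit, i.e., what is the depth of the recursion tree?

For divide and conquer with division factor 4:

Problem sizes at each level:
Level 0: 262144
Level 1: 65536
Level 2: 16384
Level 3: 4096
Level 4: 1024
Level 5: 256
Level 6: 64
Level 7: 16
Level 8: 4
Level 9: 1

The root is level 0 and the size-1 base case is level 9 (the tree spans levels 0 through 9, i.e. 10 levels counting the root), so the depth is the number of divisions: log_4(262144) = 9

The recursion tree depth is log_4(262144) = 9. At each level, the problem size is divided by 4, so it takes 9 divisions to reduce to a base case of size 1. The algorithm makes 4 recursive calls at each level.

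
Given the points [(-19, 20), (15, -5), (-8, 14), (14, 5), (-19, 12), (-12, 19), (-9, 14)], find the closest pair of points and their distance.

Computing all pairwise distances among 7 points:

d((-19, 20), (15, -5)) = 42.2019
d((-19, 20), (-8, 14)) = 12.53
d((-19, 20), (14, 5)) = 36.2491
d((-19, 20), (-19, 12)) = 8.0
d((-19, 20), (-12, 19)) = 7.0711
d((-19, 20), (-9, 14)) = 11.6619
d((15, -5), (-8, 14)) = 29.8329
d((15, -5), (14, 5)) = 10.0499
d((15, -5), (-19, 12)) = 38.0132
d((15, -5), (-12, 19)) = 36.1248
d((15, -5), (-9, 14)) = 30.6105
d((-8, 14), (14, 5)) = 23.7697
d((-8, 14), (-19, 12)) = 11.1803
d((-8, 14), (-12, 19)) = 6.4031
d((-8, 14), (-9, 14)) = 1.0 <-- minimum
d((14, 5), (-19, 12)) = 33.7343
d((14, 5), (-12, 19)) = 29.5296
d((14, 5), (-9, 14)) = 24.6982
d((-19, 12), (-12, 19)) = 9.8995
d((-19, 12), (-9, 14)) = 10.198
d((-12, 19), (-9, 14)) = 5.831

Closest pair: (-8, 14) and (-9, 14) with distance 1.0

The closest pair is (-8, 14) and (-9, 14) with Euclidean distance 1.0. For 7 points, brute-force pairwise comparison is shown above. For large n, the divide-and-conquer algorithm (sort by x, recurse on halves, check the dividing strip) achieves O(n log n).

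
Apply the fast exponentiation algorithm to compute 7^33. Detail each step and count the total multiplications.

Computing 7^33 by squaring (build up from 7^1; each line after the first costs one multiplication):

7^1 = 7
7^2 = (7^1)^2 = 7^2 = 49
7^4 = (7^2)^2 = 49^2 = 2401
7^8 = (7^4)^2 = 2401^2 = 5764801
7^16 = (7^8)^2 = 5764801^2 = 33232930569601
7^32 = (7^16)^2 = 33232930569601^2 = 1104427674243920646305299201
7^33 = 7 * 7^32 = 7 * 1104427674243920646305299201 = 7730993719707444524137094407

Result: 7730993719707444524137094407
Multiplications needed: 6 (6 lines after 7^1)

7^33 = 7730993719707444524137094407. Using exponentiation by squaring, this requires 6 multiplications. The key idea: if the exponent is even, square the half-power; if odd, multiply by the base once.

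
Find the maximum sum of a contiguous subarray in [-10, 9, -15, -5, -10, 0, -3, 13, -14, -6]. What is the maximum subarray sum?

Using Kadane's algorithm on [-10, 9, -15, -5, -10, 0, -3, 13, -14, -6]:

Scanning through the array:
Position 1 (value 9): max_ending_here = 9, max_so_far = 9
Position 2 (value -15): max_ending_here = -6, max_so_far = 9
Position 3 (value -5): max_ending_here = -5, max_so_far = 9
Position 4 (value -10): max_ending_here = -10, max_so_far = 9
Position 5 (value 0): max_ending_here = 0, max_so_far = 9
Position 6 (value -3): max_ending_here = -3, max_so_far = 9
Position 7 (value 13): max_ending_here = 13, max_so_far = 13
Position 8 (value -14): max_ending_here = -1, max_so_far = 13
Position 9 (value -6): max_ending_here = -6, max_so_far = 13

Maximum subarray: [13]
Maximum sum: 13

The maximum subarray is [13] with sum 13. This subarray runs from index 7 to index 7.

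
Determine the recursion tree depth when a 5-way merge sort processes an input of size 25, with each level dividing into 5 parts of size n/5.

For divide and conquer with division factor 5:

Problem sizes at each level:
Level 0: 25
Level 1: 5
Level 2: 1

The root is level 0 and the size-1 base case is level 2 (the tree spans levels 0 through 2, i.e. 3 levels counting the root), so the depth is the number of divisions: log_5(25) = 2

The recursion tree depth is log_5(25) = 2. At each level, the problem size is divided by 5, so it takes 2 divisions to reduce to a base case of size 1. The algorithm makes 5 recursive calls at each level.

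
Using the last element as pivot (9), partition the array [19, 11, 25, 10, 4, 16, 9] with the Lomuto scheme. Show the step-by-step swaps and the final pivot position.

Lomuto partition with pivot = 9:

Initial array: [19, 11, 25, 10, 4, 16, 9]

arr[0]=19 > 9: no swap
arr[1]=11 > 9: no swap
arr[2]=25 > 9: no swap
arr[3]=10 > 9: no swap
arr[4]=4 <= 9: swap with position 0, array becomes [4, 11, 25, 10, 19, 16, 9]
arr[5]=16 > 9: no swap

Place pivot at position 1: [4, 9, 25, 10, 19, 16, 11]
Pivot position: 1

After partitioning with pivot 9, the array becomes [4, 9, 25, 10, 19, 16, 11]. The pivot is placed at index 1. All elements to the left of the pivot are <= 9, and all elements to the right are > 9.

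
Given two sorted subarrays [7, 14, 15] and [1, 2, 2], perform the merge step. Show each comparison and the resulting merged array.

Merging process:

Compare 7 vs 1: take 1 from right. Merged: [1]
Compare 7 vs 2: take 2 from right. Merged: [1, 2]
Compare 7 vs 2: take 2 from right. Merged: [1, 2, 2]
Append remaining from left: [7, 14, 15]. Merged: [1, 2, 2, 7, 14, 15]

Final merged array: [1, 2, 2, 7, 14, 15]
Total comparisons: 3

The merged array is [1, 2, 2, 7, 14, 15], requiring 3 comparisons. The merge step runs in O(n) time where n is the total number of elements.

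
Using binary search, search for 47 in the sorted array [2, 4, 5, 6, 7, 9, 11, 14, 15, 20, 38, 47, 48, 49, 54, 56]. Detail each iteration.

Binary search for 47 in [2, 4, 5, 6, 7, 9, 11, 14, 15, 20, 38, 47, 48, 49, 54, 56]:

lo=0, hi=15, mid=7, arr[mid]=14 -> 14 < 47, search right half
lo=8, hi=15, mid=11, arr[mid]=47 -> Found target at index 11!

Binary search finds 47 at index 11 after 2 comparisons. The search repeatedly halves the search space by comparing with the middle element.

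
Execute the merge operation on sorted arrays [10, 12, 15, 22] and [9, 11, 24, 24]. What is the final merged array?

Merging process:

Compare 10 vs 9: take 9 from right. Merged: [9]
Compare 10 vs 11: take 10 from left. Merged: [9, 10]
Compare 12 vs 11: take 11 from right. Merged: [9, 10, 11]
Compare 12 vs 24: take 12 from left. Merged: [9, 10, 11, 12]
Compare 15 vs 24: take 15 from left. Merged: [9, 10, 11, 12, 15]
Compare 22 vs 24: take 22 from left. Merged: [9, 10, 11, 12, 15, 22]
Append remaining from right: [24, 24]. Merged: [9, 10, 11, 12, 15, 22, 24, 24]

Final merged array: [9, 10, 11, 12, 15, 22, 24, 24]
Total comparisons: 6

The merged array is [9, 10, 11, 12, 15, 22, 24, 24], requiring 6 comparisons. The merge step runs in O(n) time where n is the total number of elements.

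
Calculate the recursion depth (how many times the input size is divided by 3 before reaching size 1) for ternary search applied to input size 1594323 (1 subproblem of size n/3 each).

For divide and conquer with division factor 3:

Problem sizes at each level:
Level 0: 1594323
Level 1: 531441
Level 2: 177147
Level 3: 59049
Level 4: 19683
Level 5: 6561
Level 6: 2187
Level 7: 729
Level 8: 243
Level 9: 81
Level 10: 27
Level 11: 9
Level 12: 3
Level 13: 1

The root is level 0 and the size-1 base case is level 13 (the tree spans levels 0 through 13, i.e. 14 levels counting the root), so the depth is the number of divisions: log_3(1594323) = 13

The recursion tree depth is log_3(1594323) = 13. At each level, the problem size is divided by 3, so it takes 13 divisions to reduce to a base case of size 1. The algorithm makes 1 recursive call at each level.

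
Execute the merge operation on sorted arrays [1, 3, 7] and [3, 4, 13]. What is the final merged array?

Merging process:

Compare 1 vs 3: take 1 from left. Merged: [1]
Compare 3 vs 3: take 3 from left. Merged: [1, 3]
Compare 7 vs 3: take 3 from right. Merged: [1, 3, 3]
Compare 7 vs 4: take 4 from right. Merged: [1, 3, 3, 4]
Compare 7 vs 13: take 7 from left. Merged: [1, 3, 3, 4, 7]
Append remaining from right: [13]. Merged: [1, 3, 3, 4, 7, 13]

Final merged array: [1, 3, 3, 4, 7, 13]
Total comparisons: 5

The merged array is [1, 3, 3, 4, 7, 13], requiring 5 comparisons. The merge step runs in O(n) time where n is the total number of elements.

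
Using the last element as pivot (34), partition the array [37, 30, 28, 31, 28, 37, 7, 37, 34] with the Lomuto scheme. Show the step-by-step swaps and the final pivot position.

Lomuto partition with pivot = 34:

Initial array: [37, 30, 28, 31, 28, 37, 7, 37, 34]

arr[0]=37 > 34: no swap
arr[1]=30 <= 34: swap with position 0, array becomes [30, 37, 28, 31, 28, 37, 7, 37, 34]
arr[2]=28 <= 34: swap with position 1, array becomes [30, 28, 37, 31, 28, 37, 7, 37, 34]
arr[3]=31 <= 34: swap with position 2, array becomes [30, 28, 31, 37, 28, 37, 7, 37, 34]
arr[4]=28 <= 34: swap with position 3, array becomes [30, 28, 31, 28, 37, 37, 7, 37, 34]
arr[5]=37 > 34: no swap
arr[6]=7 <= 34: swap with position 4, array becomes [30, 28, 31, 28, 7, 37, 37, 37, 34]
arr[7]=37 > 34: no swap

Place pivot at position 5: [30, 28, 31, 28, 7, 34, 37, 37, 37]
Pivot position: 5

After partitioning with pivot 34, the array becomes [30, 28, 31, 28, 7, 34, 37, 37, 37]. The pivot is placed at index 5. All elements to the left of the pivot are <= 34, and all elements to the right are > 34.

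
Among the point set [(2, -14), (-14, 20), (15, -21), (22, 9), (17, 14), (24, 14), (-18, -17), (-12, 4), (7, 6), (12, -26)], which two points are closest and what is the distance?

Computing all pairwise distances among 10 points:

d((2, -14), (-14, 20)) = 37.5766
d((2, -14), (15, -21)) = 14.7648
d((2, -14), (22, 9)) = 30.4795
d((2, -14), (17, 14)) = 31.7648
d((2, -14), (24, 14)) = 35.609
d((2, -14), (-18, -17)) = 20.2237
d((2, -14), (-12, 4)) = 22.8035
d((2, -14), (7, 6)) = 20.6155
d((2, -14), (12, -26)) = 15.6205
d((-14, 20), (15, -21)) = 50.2195
d((-14, 20), (22, 9)) = 37.6431
d((-14, 20), (17, 14)) = 31.5753
d((-14, 20), (24, 14)) = 38.4708
d((-14, 20), (-18, -17)) = 37.2156
d((-14, 20), (-12, 4)) = 16.1245
d((-14, 20), (7, 6)) = 25.2389
d((-14, 20), (12, -26)) = 52.8394
d((15, -21), (22, 9)) = 30.8058
d((15, -21), (17, 14)) = 35.0571
d((15, -21), (24, 14)) = 36.1386
d((15, -21), (-18, -17)) = 33.2415
d((15, -21), (-12, 4)) = 36.7967
d((15, -21), (7, 6)) = 28.1603
d((15, -21), (12, -26)) = 5.831
d((22, 9), (17, 14)) = 7.0711
d((22, 9), (24, 14)) = 5.3852 <-- minimum
d((22, 9), (-18, -17)) = 47.7074
d((22, 9), (-12, 4)) = 34.3657
d((22, 9), (7, 6)) = 15.2971
d((22, 9), (12, -26)) = 36.4005
d((17, 14), (24, 14)) = 7.0
d((17, 14), (-18, -17)) = 46.7547
d((17, 14), (-12, 4)) = 30.6757
d((17, 14), (7, 6)) = 12.8062
d((17, 14), (12, -26)) = 40.3113
d((24, 14), (-18, -17)) = 52.2015
d((24, 14), (-12, 4)) = 37.3631
d((24, 14), (7, 6)) = 18.7883
d((24, 14), (12, -26)) = 41.7612
d((-18, -17), (-12, 4)) = 21.8403
d((-18, -17), (7, 6)) = 33.9706
d((-18, -17), (12, -26)) = 31.3209
d((-12, 4), (7, 6)) = 19.105
d((-12, 4), (12, -26)) = 38.4187
d((7, 6), (12, -26)) = 32.3883

Closest pair: (22, 9) and (24, 14) with distance 5.3852

The closest pair is (22, 9) and (24, 14) with Euclidean distance 5.3852. For 10 points, brute-force pairwise comparison is shown above. For large n, the divide-and-conquer algorithm (sort by x, recurse on halves, check the dividing strip) achieves O(n log n).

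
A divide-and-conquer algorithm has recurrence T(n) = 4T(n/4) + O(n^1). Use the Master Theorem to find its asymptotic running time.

Master Theorem for T(n) = 4T(n/4) + O(n^1):

a = 4, b = 4, c = 1
log_b(a) = log_4(4) = 1.0000

Case 2: c = 1 = log_4(4) = 1.0000
T(n) = O(n^1 log n) = O(n log n)

For T(n) = 4T(n/4) + O(n^1): log_4(4) = 1.0000. This is Case 2 of the Master Theorem (c = log_b(a), equal work at all levels), giving O(n log n).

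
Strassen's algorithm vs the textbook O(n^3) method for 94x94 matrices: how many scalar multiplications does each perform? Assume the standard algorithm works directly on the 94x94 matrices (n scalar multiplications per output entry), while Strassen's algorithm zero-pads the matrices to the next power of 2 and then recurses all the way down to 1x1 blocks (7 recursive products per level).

Matrix multiplication for 94x94 matrices:

Strassen's algorithm requires power-of-2 dimensions. Pad 94x94 to 128x128 (next power of 2).

Standard algorithm: 94^3 = 830584 multiplications
Strassen's algorithm: 7^(log2(128)) = 7^7 = 823543 multiplications
Savings: 830584 - 823543 = 7041 multiplications

Standard: 830584 multiplications (94^3). Strassen: 823543 multiplications (7^7, after padding to 128x128). Strassen reduces 8 recursive multiplications to 7 at each level.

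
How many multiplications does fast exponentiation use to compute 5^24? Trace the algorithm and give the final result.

Computing 5^24 by squaring (build up from 5^1; each line after the first costs one multiplication):

5^1 = 5
5^2 = (5^1)^2 = 5^2 = 25
5^3 = 5 * 5^2 = 5 * 25 = 125
5^6 = (5^3)^2 = 125^2 = 15625
5^12 = (5^6)^2 = 15625^2 = 244140625
5^24 = (5^12)^2 = 244140625^2 = 59604644775390625

Result: 59604644775390625
Multiplications needed: 5 (5 lines after 5^1)

5^24 = 59604644775390625. Using exponentiation by squaring, this requires 5 multiplications. The key idea: if the exponent is even, square the half-power; if odd, multiply by the base once.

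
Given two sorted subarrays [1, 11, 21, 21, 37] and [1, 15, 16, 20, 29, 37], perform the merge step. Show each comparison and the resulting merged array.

Merging process:

Compare 1 vs 1: take 1 from left. Merged: [1]
Compare 11 vs 1: take 1 from right. Merged: [1, 1]
Compare 11 vs 15: take 11 from left. Merged: [1, 1, 11]
Compare 21 vs 15: take 15 from right. Merged: [1, 1, 11, 15]
Compare 21 vs 16: take 16 from right. Merged: [1, 1, 11, 15, 16]
Compare 21 vs 20: take 20 from right. Merged: [1, 1, 11, 15, 16, 20]
Compare 21 vs 29: take 21 from left. Merged: [1, 1, 11, 15, 16, 20, 21]
Compare 21 vs 29: take 21 from left. Merged: [1, 1, 11, 15, 16, 20, 21, 21]
Compare 37 vs 29: take 29 from right. Merged: [1, 1, 11, 15, 16, 20, 21, 21, 29]
Compare 37 vs 37: take 37 from left. Merged: [1, 1, 11, 15, 16, 20, 21, 21, 29, 37]
Append remaining from right: [37]. Merged: [1, 1, 11, 15, 16, 20, 21, 21, 29, 37, 37]

Final merged array: [1, 1, 11, 15, 16, 20, 21, 21, 29, 37, 37]
Total comparisons: 10

The merged array is [1, 1, 11, 15, 16, 20, 21, 21, 29, 37, 37], requiring 10 comparisons. The merge step runs in O(n) time where n is the total number of elements.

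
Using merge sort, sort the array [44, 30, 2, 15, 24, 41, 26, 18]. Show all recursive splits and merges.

Merge sort trace:

Split: [44, 30, 2, 15, 24, 41, 26, 18] -> [44, 30, 2, 15] and [24, 41, 26, 18]
  Split: [44, 30, 2, 15] -> [44, 30] and [2, 15]
    Split: [44, 30] -> [44] and [30]
    Merge: [44] + [30] -> [30, 44]
    Split: [2, 15] -> [2] and [15]
    Merge: [2] + [15] -> [2, 15]
  Merge: [30, 44] + [2, 15] -> [2, 15, 30, 44]
  Split: [24, 41, 26, 18] -> [24, 41] and [26, 18]
    Split: [24, 41] -> [24] and [41]
    Merge: [24] + [41] -> [24, 41]
    Split: [26, 18] -> [26] and [18]
    Merge: [26] + [18] -> [18, 26]
  Merge: [24, 41] + [18, 26] -> [18, 24, 26, 41]
Merge: [2, 15, 30, 44] + [18, 24, 26, 41] -> [2, 15, 18, 24, 26, 30, 41, 44]

Final sorted array: [2, 15, 18, 24, 26, 30, 41, 44]

The merge sort proceeds by recursively splitting the array and merging sorted halves.
After all merges, the sorted array is [2, 15, 18, 24, 26, 30, 41, 44].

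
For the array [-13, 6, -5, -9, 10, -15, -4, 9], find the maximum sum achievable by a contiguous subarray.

Using Kadane's algorithm on [-13, 6, -5, -9, 10, -15, -4, 9]:

Scanning through the array:
Position 1 (value 6): max_ending_here = 6, max_so_far = 6
Position 2 (value -5): max_ending_here = 1, max_so_far = 6
Position 3 (value -9): max_ending_here = -8, max_so_far = 6
Position 4 (value 10): max_ending_here = 10, max_so_far = 10
Position 5 (value -15): max_ending_here = -5, max_so_far = 10
Position 6 (value -4): max_ending_here = -4, max_so_far = 10
Position 7 (value 9): max_ending_here = 9, max_so_far = 10

Maximum subarray: [10]
Maximum sum: 10

The maximum subarray is [10] with sum 10. This subarray runs from index 4 to index 4.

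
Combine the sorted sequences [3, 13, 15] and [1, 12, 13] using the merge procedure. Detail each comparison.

Merging process:

Compare 3 vs 1: take 1 from right. Merged: [1]
Compare 3 vs 12: take 3 from left. Merged: [1, 3]
Compare 13 vs 12: take 12 from right. Merged: [1, 3, 12]
Compare 13 vs 13: take 13 from left. Merged: [1, 3, 12, 13]
Compare 15 vs 13: take 13 from right. Merged: [1, 3, 12, 13, 13]
Append remaining from left: [15]. Merged: [1, 3, 12, 13, 13, 15]

Final merged array: [1, 3, 12, 13, 13, 15]
Total comparisons: 5

The merged array is [1, 3, 12, 13, 13, 15], requiring 5 comparisons. The merge step runs in O(n) time where n is the total number of elements.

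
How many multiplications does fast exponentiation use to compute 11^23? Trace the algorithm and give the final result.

Computing 11^23 by squaring (build up from 11^1; each line after the first costs one multiplication):

11^1 = 11
11^2 = (11^1)^2 = 11^2 = 121
11^4 = (11^2)^2 = 121^2 = 14641
11^5 = 11 * 11^4 = 11 * 14641 = 161051
11^10 = (11^5)^2 = 161051^2 = 25937424601
11^11 = 11 * 11^10 = 11 * 25937424601 = 285311670611
11^22 = (11^11)^2 = 285311670611^2 = 81402749386839761113321
11^23 = 11 * 11^22 = 11 * 81402749386839761113321 = 895430243255237372246531

Result: 895430243255237372246531
Multiplications needed: 7 (7 lines after 11^1)

11^23 = 895430243255237372246531. Using exponentiation by squaring, this requires 7 multiplications. The key idea: if the exponent is even, square the half-power; if odd, multiply by the base once.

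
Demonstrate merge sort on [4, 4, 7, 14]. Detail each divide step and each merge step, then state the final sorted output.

Merge sort trace:

Split: [4, 4, 7, 14] -> [4, 4] and [7, 14]
  Split: [4, 4] -> [4] and [4]
  Merge: [4] + [4] -> [4, 4]
  Split: [7, 14] -> [7] and [14]
  Merge: [7] + [14] -> [7, 14]
Merge: [4, 4] + [7, 14] -> [4, 4, 7, 14]

Final sorted array: [4, 4, 7, 14]

The merge sort proceeds by recursively splitting the array and merging sorted halves.
After all merges, the sorted array is [4, 4, 7, 14].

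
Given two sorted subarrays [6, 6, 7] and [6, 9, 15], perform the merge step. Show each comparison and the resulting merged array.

Merging process:

Compare 6 vs 6: take 6 from left. Merged: [6]
Compare 6 vs 6: take 6 from left. Merged: [6, 6]
Compare 7 vs 6: take 6 from right. Merged: [6, 6, 6]
Compare 7 vs 9: take 7 from left. Merged: [6, 6, 6, 7]
Append remaining from right: [9, 15]. Merged: [6, 6, 6, 7, 9, 15]

Final merged array: [6, 6, 6, 7, 9, 15]
Total comparisons: 4

The merged array is [6, 6, 6, 7, 9, 15], requiring 4 comparisons. The merge step runs in O(n) time where n is the total number of elements.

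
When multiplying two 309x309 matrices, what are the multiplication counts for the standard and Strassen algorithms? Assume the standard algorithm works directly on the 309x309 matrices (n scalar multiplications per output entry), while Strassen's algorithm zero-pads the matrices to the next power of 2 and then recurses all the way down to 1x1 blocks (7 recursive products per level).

Matrix multiplication for 309x309 matrices:

Strassen's algorithm requires power-of-2 dimensions. Pad 309x309 to 512x512 (next power of 2).

Standard algorithm: 309^3 = 29503629 multiplications
Strassen's algorithm: 7^(log2(512)) = 7^9 = 40353607 multiplications
Difference: 29503629 - 40353607 = -10849978 (Strassen uses MORE here due to padding overhead — for small or just-over-power-of-2 n, padding can outweigh the per-level savings)

Standard: 29503629 multiplications (309^3). Strassen: 40353607 multiplications (7^9, after padding to 512x512). Strassen reduces 8 recursive multiplications to 7 at each level.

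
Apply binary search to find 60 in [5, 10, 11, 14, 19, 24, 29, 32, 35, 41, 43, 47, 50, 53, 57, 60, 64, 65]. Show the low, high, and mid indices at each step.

Binary search for 60 in [5, 10, 11, 14, 19, 24, 29, 32, 35, 41, 43, 47, 50, 53, 57, 60, 64, 65]:

lo=0, hi=17, mid=8, arr[mid]=35 -> 35 < 60, search right half
lo=9, hi=17, mid=13, arr[mid]=53 -> 53 < 60, search right half
lo=14, hi=17, mid=15, arr[mid]=60 -> Found target at index 15!

Binary search finds 60 at index 15 after 3 comparisons. The search repeatedly halves the search space by comparing with the middle element.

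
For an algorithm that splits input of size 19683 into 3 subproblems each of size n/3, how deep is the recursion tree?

For divide and conquer with division factor 3:

Problem sizes at each level:
Level 0: 19683
Level 1: 6561
Level 2: 2187
Level 3: 729
Level 4: 243
Level 5: 81
Level 6: 27
Level 7: 9
Level 8: 3
Level 9: 1

The root is level 0 and the size-1 base case is level 9 (the tree spans levels 0 through 9, i.e. 10 levels counting the root), so the depth is the number of divisions: log_3(19683) = 9

The recursion tree depth is log_3(19683) = 9. At each level, the problem size is divided by 3, so it takes 9 divisions to reduce to a base case of size 1. The algorithm makes 3 recursive calls at each level.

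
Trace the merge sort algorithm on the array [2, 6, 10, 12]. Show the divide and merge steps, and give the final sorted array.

Merge sort trace:

Split: [2, 6, 10, 12] -> [2, 6] and [10, 12]
  Split: [2, 6] -> [2] and [6]
  Merge: [2] + [6] -> [2, 6]
  Split: [10, 12] -> [10] and [12]
  Merge: [10] + [12] -> [10, 12]
Merge: [2, 6] + [10, 12] -> [2, 6, 10, 12]

Final sorted array: [2, 6, 10, 12]

The merge sort proceeds by recursively splitting the array and merging sorted halves.
After all merges, the sorted array is [2, 6, 10, 12].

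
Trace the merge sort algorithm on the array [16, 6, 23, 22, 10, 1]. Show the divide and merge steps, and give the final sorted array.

Merge sort trace:

Split: [16, 6, 23, 22, 10, 1] -> [16, 6, 23] and [22, 10, 1]
  Split: [16, 6, 23] -> [16] and [6, 23]
    Split: [6, 23] -> [6] and [23]
    Merge: [6] + [23] -> [6, 23]
  Merge: [16] + [6, 23] -> [6, 16, 23]
  Split: [22, 10, 1] -> [22] and [10, 1]
    Split: [10, 1] -> [10] and [1]
    Merge: [10] + [1] -> [1, 10]
  Merge: [22] + [1, 10] -> [1, 10, 22]
Merge: [6, 16, 23] + [1, 10, 22] -> [1, 6, 10, 16, 22, 23]

Final sorted array: [1, 6, 10, 16, 22, 23]

The merge sort proceeds by recursively splitting the array and merging sorted halves.
After all merges, the sorted array is [1, 6, 10, 16, 22, 23].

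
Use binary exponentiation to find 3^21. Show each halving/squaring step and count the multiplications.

Computing 3^21 by squaring (build up from 3^1; each line after the first costs one multiplication):

3^1 = 3
3^2 = (3^1)^2 = 3^2 = 9
3^4 = (3^2)^2 = 9^2 = 81
3^5 = 3 * 3^4 = 3 * 81 = 243
3^10 = (3^5)^2 = 243^2 = 59049
3^20 = (3^10)^2 = 59049^2 = 3486784401
3^21 = 3 * 3^20 = 3 * 3486784401 = 10460353203

Result: 10460353203
Multiplications needed: 6 (6 lines after 3^1)

3^21 = 10460353203. Using exponentiation by squaring, this requires 6 multiplications. The key idea: if the exponent is even, square the half-power; if odd, multiply by the base once.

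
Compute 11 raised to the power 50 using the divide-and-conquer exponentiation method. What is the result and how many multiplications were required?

Computing 11^50 by squaring (build up from 11^1; each line after the first costs one multiplication):

11^1 = 11
11^2 = (11^1)^2 = 11^2 = 121
11^3 = 11 * 11^2 = 11 * 121 = 1331
11^6 = (11^3)^2 = 1331^2 = 1771561
11^12 = (11^6)^2 = 1771561^2 = 3138428376721
11^24 = (11^12)^2 = 3138428376721^2 = 9849732675807611094711841
11^25 = 11 * 11^24 = 11 * 9849732675807611094711841 = 108347059433883722041830251
11^50 = (11^25)^2 = 108347059433883722041830251^2 = 11739085287969531650666649599035831993898213898723001

Result: 11739085287969531650666649599035831993898213898723001
Multiplications needed: 7 (7 lines after 11^1)

11^50 = 11739085287969531650666649599035831993898213898723001. Using exponentiation by squaring, this requires 7 multiplications. The key idea: if the exponent is even, square the half-power; if odd, multiply by the base once.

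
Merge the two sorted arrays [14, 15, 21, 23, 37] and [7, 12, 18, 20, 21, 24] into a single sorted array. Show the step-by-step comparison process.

Merging process:

Compare 14 vs 7: take 7 from right. Merged: [7]
Compare 14 vs 12: take 12 from right. Merged: [7, 12]
Compare 14 vs 18: take 14 from left. Merged: [7, 12, 14]
Compare 15 vs 18: take 15 from left. Merged: [7, 12, 14, 15]
Compare 21 vs 18: take 18 from right. Merged: [7, 12, 14, 15, 18]
Compare 21 vs 20: take 20 from right. Merged: [7, 12, 14, 15, 18, 20]
Compare 21 vs 21: take 21 from left. Merged: [7, 12, 14, 15, 18, 20, 21]
Compare 23 vs 21: take 21 from right. Merged: [7, 12, 14, 15, 18, 20, 21, 21]
Compare 23 vs 24: take 23 from left. Merged: [7, 12, 14, 15, 18, 20, 21, 21, 23]
Compare 37 vs 24: take 24 from right. Merged: [7, 12, 14, 15, 18, 20, 21, 21, 23, 24]
Append remaining from left: [37]. Merged: [7, 12, 14, 15, 18, 20, 21, 21, 23, 24, 37]

Final merged array: [7, 12, 14, 15, 18, 20, 21, 21, 23, 24, 37]
Total comparisons: 10

The merged array is [7, 12, 14, 15, 18, 20, 21, 21, 23, 24, 37], requiring 10 comparisons. The merge step runs in O(n) time where n is the total number of elements.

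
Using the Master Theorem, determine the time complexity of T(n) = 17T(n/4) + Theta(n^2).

Master Theorem for T(n) = 17T(n/4) + O(n^2):

a = 17, b = 4, c = 2
log_b(a) = log_4(17) = 2.0437

Case 1: c = 2 < log_4(17) = 2.0437
T(n) = O(n^(log_4 17))

For T(n) = 17T(n/4) + O(n^2): log_4(17) = 2.0437. This is Case 1 of the Master Theorem (c < log_b(a), work dominated by leaves), giving O(n^(log_4 17)).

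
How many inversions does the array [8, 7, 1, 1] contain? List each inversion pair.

Finding inversions in [8, 7, 1, 1]:

(0, 1): arr[0]=8 > arr[1]=7
(0, 2): arr[0]=8 > arr[2]=1
(0, 3): arr[0]=8 > arr[3]=1
(1, 2): arr[1]=7 > arr[2]=1
(1, 3): arr[1]=7 > arr[3]=1

Total inversions: 5

The array has 5 inversion(s): (0,1), (0,2), (0,3), (1,2), (1,3). Each pair (i,j) satisfies i < j and arr[i] > arr[j].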